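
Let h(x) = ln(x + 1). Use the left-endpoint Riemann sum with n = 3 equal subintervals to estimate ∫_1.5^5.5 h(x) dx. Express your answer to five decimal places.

5.20300

Δx = (5.5 − 1.5)/3 = 4/3.
Left endpoints: 1.5, 17/6, 25/6.
h(1.5) ≈ 0.91629, h(17/6) ≈ 1.34373, h(25/6) ≈ 1.64223.
Sum = Δx · [h(1.5) + h(17/6) + h(25/6)].
Sum ≈ 5.20300.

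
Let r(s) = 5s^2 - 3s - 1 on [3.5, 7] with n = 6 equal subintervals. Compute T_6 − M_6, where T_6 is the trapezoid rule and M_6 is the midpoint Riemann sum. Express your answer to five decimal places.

T_6 ≈ 442.5758102.
M_6 ≈ 441.0870949.
T_6 − M_6 ≈ 1.48872.

1.48872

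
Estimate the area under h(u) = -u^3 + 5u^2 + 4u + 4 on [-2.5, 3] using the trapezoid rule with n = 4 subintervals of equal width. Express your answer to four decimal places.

95.4229

Δu = (3 − (-2.5))/4 = 1.375.
h(-2.5) = 40.875, h(-1.125) = 3713/512, h(0.25) = 5.296875, h(1.625) = 9939/512, h(3) = 34.
T_4 = (Δu/2)·[h(u_0) + 2h(u_1) + 2h(u_2) + 2h(u_3) + h(u_4)].
Sum ≈ 95.4229.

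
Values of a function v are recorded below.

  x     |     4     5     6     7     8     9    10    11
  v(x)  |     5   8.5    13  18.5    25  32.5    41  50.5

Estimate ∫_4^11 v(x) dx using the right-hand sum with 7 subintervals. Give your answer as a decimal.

Δx = 1.
Sum = 1·[8.5 + 13 + 18.5 + 25 + 32.5 + 41 + 50.5] = 189.

189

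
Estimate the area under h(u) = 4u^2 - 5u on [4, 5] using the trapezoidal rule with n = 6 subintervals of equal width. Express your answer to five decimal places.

Δu = (5 − 4)/6 = 1/6.
h(4) = 44, h(25/6) = 875/18, h(13/3) = 481/9, h(4.5) = 58.5, h(14/3) = 574/9, h(29/6) = 1247/18, h(5) = 75.
T_6 = (Δu/2)·[h(u_0) + 2h(u_1) + ... + 2h(u_{5}) + h(u_6)].
Sum ≈ 58.85185.

58.85185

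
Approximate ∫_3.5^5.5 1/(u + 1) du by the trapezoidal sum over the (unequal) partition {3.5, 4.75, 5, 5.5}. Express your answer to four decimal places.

0.3703

Subinterval widths: 1.25, 0.25, 0.5.
f(3.5) = 2/9, f(4.75) = 4/23, f(5) = 1/6, f(5.5) = 2/13.
On each subinterval the trapezoid contributes (Δu_i/2)·[f(u_{i-1}) + f(u_i)].
Sum ≈ 0.3703.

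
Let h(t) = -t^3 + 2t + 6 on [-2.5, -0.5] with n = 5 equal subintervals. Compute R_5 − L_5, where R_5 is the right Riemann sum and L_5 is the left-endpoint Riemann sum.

-4.6

R_5 = 13.69.
L_5 = 18.29.
R_5 − L_5 = -4.6.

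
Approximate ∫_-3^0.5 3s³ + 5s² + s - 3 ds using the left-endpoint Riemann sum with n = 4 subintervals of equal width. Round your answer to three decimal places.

Δs = (0.5 − (-3))/4 = 0.875.
Left endpoints: -3, -2.125, -1.25, -0.375.
f(-3) = -42, f(-2.125) = -5803/512, f(-1.25) = -2.296875, f(-0.375) = -1449/512.
Sum = Δs · [f(-3) + f(-2.125) + f(-1.25) + f(-0.375)].
Sum ≈ -51.153.

-51.153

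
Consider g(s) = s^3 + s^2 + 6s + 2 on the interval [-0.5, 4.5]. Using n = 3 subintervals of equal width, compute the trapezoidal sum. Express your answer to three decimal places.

219.120

Δs = (4.5 − (-0.5))/3 = 5/3.
g(-0.5) = -0.875, g(7/6) = 2581/216, g(17/6) = 10751/216, g(4.5) = 140.375.
T_3 = (Δs/2)·[g(s_0) + 2g(s_1) + 2g(s_2) + g(s_3)].
Sum ≈ 219.120.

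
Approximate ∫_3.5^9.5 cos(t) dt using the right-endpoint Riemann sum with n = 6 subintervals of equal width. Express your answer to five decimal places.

0.22191

Δt = (9.5 − 3.5)/6 = 1.
Right endpoints: 4.5, 5.5, 6.5, 7.5, 8.5, 9.5.
f(4.5) ≈ -0.21080, f(5.5) ≈ 0.70867, f(6.5) ≈ 0.97659, f(7.5) ≈ 0.34664, f(8.5) ≈ -0.60201, f(9.5) ≈ -0.99717.
Sum = Δt · [f(4.5) + f(5.5) + f(6.5) + ...].
Sum ≈ 0.22191.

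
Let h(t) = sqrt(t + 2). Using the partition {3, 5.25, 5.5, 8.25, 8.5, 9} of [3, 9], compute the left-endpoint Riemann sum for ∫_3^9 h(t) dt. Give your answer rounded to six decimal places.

Subinterval widths: 2.25, 0.25, 2.75, 0.25, 0.5.
Left endpoints: 3, 5.25, 5.5, 8.25, 8.5.
h(3) ≈ 2.236068, h(5.25) ≈ 2.692582, h(5.5) ≈ 2.738613, h(8.25) ≈ 3.201562, h(8.5) ≈ 3.240370.
Sum = Σ Δt_i · h(t_i).
Sum ≈ 15.656059.

15.656059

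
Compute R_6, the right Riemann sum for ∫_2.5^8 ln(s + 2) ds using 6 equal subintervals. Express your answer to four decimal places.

11.1149

Δs = (8 − 2.5)/6 = 11/12.
Right endpoints: 41/12, 13/3, 5.25, 37/6, 85/12, 8.
f(41/12) ≈ 1.6895, f(13/3) ≈ 1.8458, f(5.25) ≈ 1.9810, f(37/6) ≈ 2.1001, f(85/12) ≈ 2.2064, f(8) ≈ 2.3026.
Sum = Δs · [f(41/12) + f(13/3) + f(5.25) + ...].
Sum ≈ 11.1149.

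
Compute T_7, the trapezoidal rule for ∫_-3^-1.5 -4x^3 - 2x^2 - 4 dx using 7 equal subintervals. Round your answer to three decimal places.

54.474

Δx = (-1.5 − (-3))/7 = 3/14.
f(-3) = 86, f(-39/14) = 22964/343, f(-18/7) = 17420/343, f(-33/14) = 12785/343, f(-15/7) = 8978/343, f(-27/14) = 5918/343, f(-12/7) = 3524/343, f(-1.5) = 5.
T_7 = (Δx/2)·[f(x_0) + 2f(x_1) + ... + 2f(x_{6}) + f(x_7)].
Sum ≈ 54.474.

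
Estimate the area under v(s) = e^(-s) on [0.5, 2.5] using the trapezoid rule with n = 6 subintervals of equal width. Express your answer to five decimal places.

Δs = (2.5 − 0.5)/6 = 1/3.
v(0.5) ≈ 0.60653, v(5/6) ≈ 0.43460, v(7/6) ≈ 0.31140, v(1.5) ≈ 0.22313, v(11/6) ≈ 0.15988, v(13/6) ≈ 0.11456, v(2.5) ≈ 0.08208.
T_6 = (Δs/2)·[v(s_0) + 2v(s_1) + ... + 2v(s_{5}) + v(s_6)].
Sum ≈ 0.52929.

0.52929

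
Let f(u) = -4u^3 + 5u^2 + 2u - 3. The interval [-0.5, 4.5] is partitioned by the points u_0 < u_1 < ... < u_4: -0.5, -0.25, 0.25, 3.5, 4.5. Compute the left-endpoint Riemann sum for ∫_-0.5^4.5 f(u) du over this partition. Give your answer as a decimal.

Subinterval widths: 0.25, 0.5, 3.25, 1.
Left endpoints: -0.5, -0.25, 0.25, 3.5.
f(-0.5) = -2.25, f(-0.25) = -3.125, f(0.25) = -2.25, f(3.5) = -106.25.
Sum = Σ Δu_i · f(u_i).
Sum = -115.6875.

-115.6875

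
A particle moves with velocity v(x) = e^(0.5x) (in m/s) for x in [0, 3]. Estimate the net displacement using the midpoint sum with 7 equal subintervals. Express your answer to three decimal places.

Δx = (3 − 0)/7 = 3/7.
Midpoints: 3/14, 9/14, 15/14, 1.5, 27/14, 33/14, 39/14.
v(3/14) ≈ 1.113, v(9/14) ≈ 1.379, v(15/14) ≈ 1.709, v(1.5) ≈ 2.117, v(27/14) ≈ 2.623, v(33/14) ≈ 3.250, v(39/14) ≈ 4.026.
Sum = Δx · [v(3/14) + v(9/14) + v(15/14) + ...].
Sum ≈ 6.950.

6.950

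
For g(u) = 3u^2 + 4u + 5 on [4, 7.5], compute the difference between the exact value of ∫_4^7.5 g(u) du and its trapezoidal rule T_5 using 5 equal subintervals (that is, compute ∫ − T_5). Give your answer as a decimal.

Exact integral: ∫_4^7.5 g(u) du = 455.875.
T_5 = 456.7325.
Error = 455.875 − 456.7325 = -0.8575.

-0.8575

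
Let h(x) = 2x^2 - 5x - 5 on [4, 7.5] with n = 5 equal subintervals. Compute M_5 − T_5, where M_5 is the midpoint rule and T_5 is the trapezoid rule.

M_5 = 120.1725.
T_5 = 121.03.
M_5 − T_5 = -0.8575.

-0.8575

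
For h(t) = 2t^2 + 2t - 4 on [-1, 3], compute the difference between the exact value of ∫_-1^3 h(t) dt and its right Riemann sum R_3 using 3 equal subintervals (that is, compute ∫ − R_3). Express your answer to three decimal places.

Exact integral: ∫_-1^3 h(t) dt ≈ 10.66667.
R_3 ≈ 29.03704.
Error ≈ 10.66667 − 29.03704 ≈ -18.370.

-18.370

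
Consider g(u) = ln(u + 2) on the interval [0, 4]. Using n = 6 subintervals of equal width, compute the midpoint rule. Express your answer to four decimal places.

5.3704

Δu = (4 − 0)/6 = 2/3.
Midpoints: 1/3, 1, 5/3, 7/3, 3, 11/3.
g(1/3) ≈ 0.8473, g(1) ≈ 1.0986, g(5/3) ≈ 1.2993, g(7/3) ≈ 1.4663, g(3) ≈ 1.6094, g(11/3) ≈ 1.7346.
Sum = Δu · [g(1/3) + g(1) + g(5/3) + ...].
Sum ≈ 5.3704.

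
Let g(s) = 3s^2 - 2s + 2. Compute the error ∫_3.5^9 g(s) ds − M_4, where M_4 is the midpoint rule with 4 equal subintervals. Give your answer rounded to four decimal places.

Exact integral: ∫_3.5^9 g(s) ds = 628.375.
M_4 ≈ 625.775391.
Error ≈ 628.375 − 625.775391 ≈ 2.5996.

2.5996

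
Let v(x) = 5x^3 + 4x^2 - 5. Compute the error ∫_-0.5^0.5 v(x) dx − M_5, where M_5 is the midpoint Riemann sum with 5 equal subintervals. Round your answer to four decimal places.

Exact integral: ∫_-0.5^0.5 v(x) dx ≈ -4.666667.
M_5 = -4.68.
Error ≈ -4.666667 − (-4.68) ≈ 0.0133.

0.0133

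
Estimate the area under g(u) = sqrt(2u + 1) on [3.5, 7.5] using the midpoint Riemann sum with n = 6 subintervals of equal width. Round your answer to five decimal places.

13.79278

Δu = (7.5 − 3.5)/6 = 2/3.
Midpoints: 23/6, 4.5, 31/6, 35/6, 6.5, 43/6.
g(23/6) ≈ 2.94392, g(4.5) ≈ 3.16228, g(31/6) ≈ 3.36650, g(35/6) ≈ 3.55903, g(6.5) ≈ 3.74166, g(43/6) ≈ 3.91578.
Sum = Δu · [g(23/6) + g(4.5) + g(31/6) + ...].
Sum ≈ 13.79278.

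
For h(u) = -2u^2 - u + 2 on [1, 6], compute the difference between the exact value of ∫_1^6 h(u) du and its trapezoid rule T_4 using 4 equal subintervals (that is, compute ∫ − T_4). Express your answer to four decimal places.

Exact integral: ∫_1^6 h(u) du ≈ -150.833333.
T_4 = -153.4375.
Error ≈ -150.833333 − (-153.4375) ≈ 2.6042.

2.6042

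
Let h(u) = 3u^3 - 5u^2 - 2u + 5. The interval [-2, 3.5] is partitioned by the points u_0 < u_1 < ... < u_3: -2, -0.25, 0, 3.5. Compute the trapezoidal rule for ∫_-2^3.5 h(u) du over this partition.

Subinterval widths: 1.75, 0.25, 3.5.
h(-2) = -35, h(-0.25) = 5.140625, h(0) = 5, h(3.5) = 65.375.
On each subinterval the trapezoid contributes (Δu_i/2)·[h(u_{i-1}) + h(u_i)].
Sum = 98.296875.

98.296875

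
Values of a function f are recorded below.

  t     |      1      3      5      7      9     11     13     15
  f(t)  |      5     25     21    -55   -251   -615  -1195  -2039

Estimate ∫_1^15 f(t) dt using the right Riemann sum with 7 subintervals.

-8218

Δt = 2.
Sum = 2·[25 + 21 + (-55) + (-251) + (-615) + (-1195) + (-2039)] = -8218.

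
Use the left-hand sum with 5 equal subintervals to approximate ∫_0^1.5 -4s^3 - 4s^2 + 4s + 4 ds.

3.12

Δs = (1.5 − 0)/5 = 0.3.
Left endpoints: 0, 0.3, 0.6, 0.9, 1.2.
f(0) = 4, f(0.3) = 4.732, f(0.6) = 4.096, f(0.9) = 1.444, f(1.2) = -3.872.
Sum = Δs · [f(0) + f(0.3) + f(0.6) + f(0.9) + f(1.2)].
Sum = 3.12.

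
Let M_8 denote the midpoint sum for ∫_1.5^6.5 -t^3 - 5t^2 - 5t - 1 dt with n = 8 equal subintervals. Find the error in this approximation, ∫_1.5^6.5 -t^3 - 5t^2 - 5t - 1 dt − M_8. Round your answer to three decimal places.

-2.767

Exact integral: ∫_1.5^6.5 f(t) dt ≈ -1002.08333.
M_8 = -999.31640625.
Error ≈ -1002.08333 − (-999.31640625) ≈ -2.767.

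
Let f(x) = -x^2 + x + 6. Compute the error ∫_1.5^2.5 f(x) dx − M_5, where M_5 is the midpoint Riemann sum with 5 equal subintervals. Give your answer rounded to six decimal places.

Exact integral: ∫_1.5^2.5 f(x) dx ≈ 3.91666667.
M_5 = 3.92.
Error ≈ 3.91666667 − 3.92 ≈ -0.003333.

-0.003333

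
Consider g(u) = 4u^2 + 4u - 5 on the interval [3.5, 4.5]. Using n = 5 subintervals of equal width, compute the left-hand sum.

71.76

Δu = (4.5 − 3.5)/5 = 0.2.
Left endpoints: 3.5, 3.7, 3.9, 4.1, 4.3.
g(3.5) = 58, g(3.7) = 64.56, g(3.9) = 71.44, g(4.1) = 78.64, g(4.3) = 86.16.
Sum = Δu · [g(3.5) + g(3.7) + g(3.9) + g(4.1) + g(4.3)].
Sum = 71.76.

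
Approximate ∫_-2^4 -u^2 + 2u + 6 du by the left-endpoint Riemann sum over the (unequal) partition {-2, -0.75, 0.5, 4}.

Subinterval widths: 1.25, 1.25, 3.5.
Left endpoints: -2, -0.75, 0.5.
f(-2) = -2, f(-0.75) = 3.9375, f(0.5) = 6.75.
Sum = Σ Δu_i · f(u_i).
Sum = 26.046875.

26.046875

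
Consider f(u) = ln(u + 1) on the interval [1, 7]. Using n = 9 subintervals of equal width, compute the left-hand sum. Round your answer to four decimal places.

8.7733

Δu = (7 − 1)/9 = 2/3.
Left endpoints: 1, 5/3, 7/3, 3, 11/3, 13/3, 5, 17/3, 19/3.
f(1) ≈ 0.6931, f(5/3) ≈ 0.9808, f(7/3) ≈ 1.2040, f(3) ≈ 1.3863, f(11/3) ≈ 1.5404, f(13/3) ≈ 1.6740, f(5) ≈ 1.7918, f(17/3) ≈ 1.8971, f(19/3) ≈ 1.9924.
Sum = Δu · [f(1) + f(5/3) + f(7/3) + ...].
Sum ≈ 8.7733.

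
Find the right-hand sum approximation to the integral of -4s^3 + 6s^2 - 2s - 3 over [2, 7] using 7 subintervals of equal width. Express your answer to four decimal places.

Δs = (7 − 2)/7 = 5/7.
Right endpoints: 19/7, 24/7, 29/7, 34/7, 39/7, 44/7, 7.
f(19/7) = -15165/343, f(24/7) = -34485/343, f(29/7) = -66105/343, f(34/7) = -113025/343, f(39/7) = -178245/343, f(44/7) = -264765/343, f(7) = -1095.
Sum = Δs · [f(19/7) + f(24/7) + f(29/7) + ...].
Sum ≈ -2181.1224.

-2181.1224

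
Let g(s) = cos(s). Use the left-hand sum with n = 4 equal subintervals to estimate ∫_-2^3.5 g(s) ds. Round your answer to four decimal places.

Δs = (3.5 − (-2))/4 = 1.375.
Left endpoints: -2, -0.625, 0.75, 2.125.
g(-2) ≈ -0.4161, g(-0.625) ≈ 0.8110, g(0.75) ≈ 0.7317, g(2.125) ≈ -0.5263.
Sum = Δs · [g(-2) + g(-0.625) + g(0.75) + g(2.125)].
Sum ≈ 0.8253.

0.8253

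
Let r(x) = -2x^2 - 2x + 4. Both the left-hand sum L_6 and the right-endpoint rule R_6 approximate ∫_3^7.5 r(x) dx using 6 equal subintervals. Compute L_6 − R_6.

77.625

L_6 = -254.53125.
R_6 = -332.15625.
L_6 − R_6 = 77.625.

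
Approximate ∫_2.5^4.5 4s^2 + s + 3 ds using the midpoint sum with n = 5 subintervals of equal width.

Δs = (4.5 − 2.5)/5 = 0.4.
Midpoints: 2.7, 3.1, 3.5, 3.9, 4.3.
f(2.7) = 34.86, f(3.1) = 44.54, f(3.5) = 55.5, f(3.9) = 67.74, f(4.3) = 81.26.
Sum = Δs · [f(2.7) + f(3.1) + f(3.5) + f(3.9) + f(4.3)].
Sum = 113.56.

113.56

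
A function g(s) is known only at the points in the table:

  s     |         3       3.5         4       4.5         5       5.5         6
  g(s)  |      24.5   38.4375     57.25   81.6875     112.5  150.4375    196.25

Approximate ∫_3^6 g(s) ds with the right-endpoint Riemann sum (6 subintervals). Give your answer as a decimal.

318.28125

Δs = 0.5.
Sum = 0.5·[38.4375 + 57.25 + 81.6875 + 112.5 + 150.4375 + 196.25] = 318.28125.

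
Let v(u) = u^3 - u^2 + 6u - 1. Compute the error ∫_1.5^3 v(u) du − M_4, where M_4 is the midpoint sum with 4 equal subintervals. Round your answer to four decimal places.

0.1011

Exact integral: ∫_1.5^3 v(u) du = 29.859375.
M_4 ≈ 29.758301.
Error ≈ 29.859375 − 29.758301 ≈ 0.1011.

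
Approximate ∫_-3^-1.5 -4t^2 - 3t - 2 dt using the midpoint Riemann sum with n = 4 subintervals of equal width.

-24.3046875

Δt = (-1.5 − (-3))/4 = 0.375.
Midpoints: -2.8125, -2.4375, -2.0625, -1.6875.
f(-2.8125) = -25.203125, f(-2.4375) = -18.453125, f(-2.0625) = -12.828125, f(-1.6875) = -8.328125.
Sum = Δt · [f(-2.8125) + f(-2.4375) + f(-2.0625) + f(-1.6875)].
Sum = -24.3046875.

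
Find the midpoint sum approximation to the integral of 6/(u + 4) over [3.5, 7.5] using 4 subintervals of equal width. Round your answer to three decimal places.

2.562

Δu = (7.5 − 3.5)/4 = 1.
Midpoints: 4, 5, 6, 7.
f(4) = 0.75, f(5) = 2/3, f(6) = 0.6, f(7) = 6/11.
Sum = Δu · [f(4) + f(5) + f(6) + f(7)].
Sum ≈ 2.562.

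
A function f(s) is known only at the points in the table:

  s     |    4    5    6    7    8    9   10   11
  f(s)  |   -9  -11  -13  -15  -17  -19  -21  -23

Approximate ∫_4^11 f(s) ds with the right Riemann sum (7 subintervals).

Δs = 1.
Sum = 1·[(-11) + (-13) + (-15) + (-17) + (-19) + (-21) + (-23)] = -119.

-119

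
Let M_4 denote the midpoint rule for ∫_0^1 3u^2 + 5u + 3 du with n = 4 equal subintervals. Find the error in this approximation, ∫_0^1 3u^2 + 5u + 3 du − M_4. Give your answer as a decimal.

0.015625

Exact integral: ∫_0^1 f(u) du = 6.5.
M_4 = 6.484375.
Error = 6.5 − 6.484375 = 0.015625.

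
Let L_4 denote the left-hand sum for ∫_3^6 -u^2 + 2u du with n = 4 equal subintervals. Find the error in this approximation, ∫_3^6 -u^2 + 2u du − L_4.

-7.59375

Exact integral: ∫_3^6 f(u) du = -36.
L_4 = -28.40625.
Error = -36 − (-28.40625) = -7.59375.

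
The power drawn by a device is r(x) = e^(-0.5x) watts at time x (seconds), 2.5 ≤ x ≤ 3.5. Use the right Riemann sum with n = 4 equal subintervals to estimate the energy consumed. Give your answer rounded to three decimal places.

0.212

Δx = (3.5 − 2.5)/4 = 0.25.
Right endpoints: 2.75, 3, 3.25, 3.5.
r(2.75) ≈ 0.253, r(3) ≈ 0.223, r(3.25) ≈ 0.197, r(3.5) ≈ 0.174.
Sum = Δx · [r(2.75) + r(3) + r(3.25) + r(3.5)].
Sum ≈ 0.212.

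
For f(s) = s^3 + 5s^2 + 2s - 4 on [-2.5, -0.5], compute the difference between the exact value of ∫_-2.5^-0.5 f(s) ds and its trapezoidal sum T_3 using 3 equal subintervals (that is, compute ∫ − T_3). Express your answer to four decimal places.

-0.0741

Exact integral: ∫_-2.5^-0.5 f(s) ds ≈ 2.083333.
T_3 ≈ 2.157407.
Error ≈ 2.083333 − 2.157407 ≈ -0.0741.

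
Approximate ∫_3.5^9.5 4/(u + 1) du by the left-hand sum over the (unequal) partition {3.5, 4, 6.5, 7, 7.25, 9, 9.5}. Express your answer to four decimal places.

3.8846

Subinterval widths: 0.5, 2.5, 0.5, 0.25, 1.75, 0.5.
Left endpoints: 3.5, 4, 6.5, 7, 7.25, 9.
f(3.5) = 8/9, f(4) = 0.8, f(6.5) = 8/15, f(7) = 0.5, f(7.25) = 16/33, f(9) = 0.4.
Sum = Σ Δu_i · f(u_i).
Sum ≈ 3.8846.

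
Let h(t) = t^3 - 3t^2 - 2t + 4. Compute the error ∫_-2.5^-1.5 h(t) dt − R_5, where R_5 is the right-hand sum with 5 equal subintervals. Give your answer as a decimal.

Exact integral: ∫_-2.5^-1.5 h(t) dt = -12.75.
R_5 = -10.585.
Error = -12.75 − (-10.585) = -2.165.

-2.165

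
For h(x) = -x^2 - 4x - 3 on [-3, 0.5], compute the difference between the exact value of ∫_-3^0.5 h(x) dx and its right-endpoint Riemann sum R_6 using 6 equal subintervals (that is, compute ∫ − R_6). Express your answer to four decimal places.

1.7297

Exact integral: ∫_-3^0.5 h(x) dx ≈ -2.041667.
R_6 ≈ -3.771412.
Error ≈ -2.041667 − (-3.771412) ≈ 1.7297.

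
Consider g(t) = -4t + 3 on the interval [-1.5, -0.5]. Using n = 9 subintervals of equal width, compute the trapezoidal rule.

7

Δt = (-0.5 − (-1.5))/9 = 1/9.
g(-1.5) = 9, g(-25/18) = 77/9, g(-23/18) = 73/9, g(-7/6) = 23/3, g(-19/18) = 65/9, g(-17/18) = 61/9, g(-5/6) = 19/3, g(-13/18) = 53/9, g(-11/18) = 49/9, g(-0.5) = 5.
T_9 = (Δt/2)·[g(t_0) + 2g(t_1) + ... + 2g(t_{8}) + g(t_9)].
Sum = 7.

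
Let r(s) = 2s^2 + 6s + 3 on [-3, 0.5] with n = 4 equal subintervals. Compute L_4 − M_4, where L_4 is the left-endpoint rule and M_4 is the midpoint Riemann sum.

L_4 = 1.6953125.
M_4 = 1.88671875.
L_4 − M_4 = -0.19140625.

-0.19140625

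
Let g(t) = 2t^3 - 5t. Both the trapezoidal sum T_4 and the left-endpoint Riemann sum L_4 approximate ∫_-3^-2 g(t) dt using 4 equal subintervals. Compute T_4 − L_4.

T_4 = -20.15625.
L_4 = -24.28125.
T_4 − L_4 = 4.125.

4.125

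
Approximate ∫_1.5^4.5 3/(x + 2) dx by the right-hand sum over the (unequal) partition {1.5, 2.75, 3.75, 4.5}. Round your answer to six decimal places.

Subinterval widths: 1.25, 1, 0.75.
Right endpoints: 2.75, 3.75, 4.5.
f(2.75) = 12/19, f(3.75) = 12/23, f(4.5) = 6/13.
Sum = Σ Δx_i · f(x_i).
Sum ≈ 1.657367.

1.657367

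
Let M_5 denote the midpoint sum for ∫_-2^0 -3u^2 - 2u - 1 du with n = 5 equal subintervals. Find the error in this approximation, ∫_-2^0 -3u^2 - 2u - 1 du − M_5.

-0.08

Exact integral: ∫_-2^0 f(u) du = -6.
M_5 = -5.92.
Error = -6 − (-5.92) = -0.08.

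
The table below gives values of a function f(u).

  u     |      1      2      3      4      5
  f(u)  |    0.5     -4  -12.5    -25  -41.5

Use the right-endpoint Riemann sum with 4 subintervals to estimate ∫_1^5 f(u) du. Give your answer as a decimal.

-83

Δu = 1.
Sum = 1·[(-4) + (-12.5) + (-25) + (-41.5)] = -83.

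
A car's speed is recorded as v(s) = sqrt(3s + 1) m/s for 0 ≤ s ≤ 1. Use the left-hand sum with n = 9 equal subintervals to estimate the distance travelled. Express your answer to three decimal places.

1.499

Δs = (1 − 0)/9 = 1/9.
Left endpoints: 0, 1/9, 2/9, 1/3, 4/9, 5/9, 2/3, 7/9, 8/9.
v(0) ≈ 1.000, v(1/9) ≈ 1.155, v(2/9) ≈ 1.291, v(1/3) ≈ 1.414, v(4/9) ≈ 1.528, v(5/9) ≈ 1.633, v(2/3) ≈ 1.732, v(7/9) ≈ 1.826, v(8/9) ≈ 1.915.
Sum = Δs · [v(0) + v(1/9) + v(2/9) + ...].
Sum ≈ 1.499.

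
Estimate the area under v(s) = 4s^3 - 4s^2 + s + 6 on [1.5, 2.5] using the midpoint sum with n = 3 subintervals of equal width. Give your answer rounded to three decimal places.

Δs = (2.5 − 1.5)/3 = 1/3.
Midpoints: 5/3, 2, 7/3.
v(5/3) = 407/27, v(2) = 24, v(7/3) = 1009/27.
Sum = Δs · [v(5/3) + v(2) + v(7/3)].
Sum ≈ 25.481.

25.481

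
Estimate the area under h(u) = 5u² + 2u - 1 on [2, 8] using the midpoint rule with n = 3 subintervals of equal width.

Δu = (8 − 2)/3 = 2.
Midpoints: 3, 5, 7.
h(3) = 50, h(5) = 134, h(7) = 258.
Sum = Δu · [h(3) + h(5) + h(7)].
Sum = 884.

884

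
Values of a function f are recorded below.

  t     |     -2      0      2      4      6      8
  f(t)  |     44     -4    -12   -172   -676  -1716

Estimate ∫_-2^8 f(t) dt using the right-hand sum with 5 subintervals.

Δt = 2.
Sum = 2·[(-4) + (-12) + (-172) + (-676) + (-1716)] = -5160.

-5160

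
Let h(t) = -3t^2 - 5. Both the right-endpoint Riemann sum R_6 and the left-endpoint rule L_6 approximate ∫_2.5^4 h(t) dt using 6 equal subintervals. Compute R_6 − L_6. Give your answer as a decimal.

R_6 = -59.578125.
L_6 = -52.265625.
R_6 − L_6 = -7.3125.

-7.3125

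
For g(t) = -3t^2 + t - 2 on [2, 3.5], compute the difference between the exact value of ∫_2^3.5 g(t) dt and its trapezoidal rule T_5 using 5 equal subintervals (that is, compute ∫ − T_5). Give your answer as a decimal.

Exact integral: ∫_2^3.5 g(t) dt = -33.75.
T_5 = -33.8175.
Error = -33.75 − (-33.8175) = 0.0675.

0.0675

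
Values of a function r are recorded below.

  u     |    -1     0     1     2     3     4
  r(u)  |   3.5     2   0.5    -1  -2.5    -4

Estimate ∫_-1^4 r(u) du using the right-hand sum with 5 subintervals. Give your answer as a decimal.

Δu = 1.
Sum = 1·[2 + 0.5 + (-1) + (-2.5) + (-4)] = -5.

-5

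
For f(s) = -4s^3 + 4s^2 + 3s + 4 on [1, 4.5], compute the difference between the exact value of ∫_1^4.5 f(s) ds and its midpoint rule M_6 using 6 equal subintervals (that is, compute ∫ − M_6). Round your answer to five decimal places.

Exact integral: ∫_1^4.5 f(s) ds ≈ -246.0208333.
M_6 ≈ -243.1426505.
Error ≈ -246.0208333 − (-243.1426505) ≈ -2.87818.

-2.87818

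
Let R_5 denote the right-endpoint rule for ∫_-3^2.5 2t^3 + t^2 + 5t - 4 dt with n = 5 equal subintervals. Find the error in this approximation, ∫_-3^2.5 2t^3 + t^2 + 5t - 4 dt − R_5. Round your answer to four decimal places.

-59.9454

Exact integral: ∫_-3^2.5 f(t) dt ≈ -35.635417.
R_5 = 24.31.
Error ≈ -35.635417 − 24.31 ≈ -59.9454.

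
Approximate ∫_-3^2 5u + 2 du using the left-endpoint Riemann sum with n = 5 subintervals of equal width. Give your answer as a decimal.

Δu = (2 − (-3))/5 = 1.
Left endpoints: -3, -2, -1, 0, 1.
f(-3) = -13, f(-2) = -8, f(-1) = -3, f(0) = 2, f(1) = 7.
Sum = Δu · [f(-3) + f(-2) + f(-1) + f(0) + f(1)].
Sum = -15.

-15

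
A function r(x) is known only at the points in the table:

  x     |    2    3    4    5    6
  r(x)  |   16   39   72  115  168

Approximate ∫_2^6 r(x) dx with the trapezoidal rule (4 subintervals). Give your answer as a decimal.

Δx = 1.
T_4 = (1/2)·[16 + 2·39 + 2·72 + 2·115 + 168] = 318.

318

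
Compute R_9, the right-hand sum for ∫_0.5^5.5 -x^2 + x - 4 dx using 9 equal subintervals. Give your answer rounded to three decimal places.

Δx = (5.5 − 0.5)/9 = 5/9.
Right endpoints: 19/18, 29/18, 13/6, 49/18, 59/18, 23/6, 79/18, 89/18, 5.5.
f(19/18) = -1315/324, f(29/18) = -1615/324, f(13/6) = -235/36, f(49/18) = -2815/324, f(59/18) = -3715/324, f(23/6) = -535/36, f(79/18) = -6115/324, f(89/18) = -7615/324, f(5.5) = -28.75.
Sum = Δx · [f(19/18) + f(29/18) + f(13/6) + ...].
Sum ≈ -67.618.

-67.618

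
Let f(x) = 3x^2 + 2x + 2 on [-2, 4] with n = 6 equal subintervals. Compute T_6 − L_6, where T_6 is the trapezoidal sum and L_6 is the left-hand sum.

24

T_6 = 99.
L_6 = 75.
T_6 − L_6 = 24.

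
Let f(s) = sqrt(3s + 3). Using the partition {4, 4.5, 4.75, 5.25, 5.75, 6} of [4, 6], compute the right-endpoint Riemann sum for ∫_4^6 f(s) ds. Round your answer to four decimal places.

Subinterval widths: 0.5, 0.25, 0.5, 0.5, 0.25.
Right endpoints: 4.5, 4.75, 5.25, 5.75, 6.
f(4.5) ≈ 4.0620, f(4.75) ≈ 4.1533, f(5.25) ≈ 4.3301, f(5.75) ≈ 4.5000, f(6) ≈ 4.5826.
Sum = Σ Δs_i · f(s_i).
Sum ≈ 8.6300.

8.6300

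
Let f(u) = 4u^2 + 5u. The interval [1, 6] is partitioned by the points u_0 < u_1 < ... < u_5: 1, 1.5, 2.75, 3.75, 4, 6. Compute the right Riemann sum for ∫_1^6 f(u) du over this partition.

Subinterval widths: 0.5, 1.25, 1, 0.25, 2.
Right endpoints: 1.5, 2.75, 3.75, 4, 6.
f(1.5) = 16.5, f(2.75) = 44, f(3.75) = 75, f(4) = 84, f(6) = 174.
Sum = Σ Δu_i · f(u_i).
Sum = 507.25.

507.25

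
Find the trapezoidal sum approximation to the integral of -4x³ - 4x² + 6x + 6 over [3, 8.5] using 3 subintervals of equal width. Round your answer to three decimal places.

-5924.060

Δx = (8.5 − 3)/3 = 11/6.
f(3) = -120, f(29/6) = -27545/54, f(20/3) = -35558/27, f(8.5) = -2688.5.
T_3 = (Δx/2)·[f(x_0) + 2f(x_1) + 2f(x_2) + f(x_3)].
Sum ≈ -5924.060.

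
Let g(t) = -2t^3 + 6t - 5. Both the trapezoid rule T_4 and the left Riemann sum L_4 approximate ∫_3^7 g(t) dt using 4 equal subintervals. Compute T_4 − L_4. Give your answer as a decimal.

T_4 = -1080.
L_4 = -776.
T_4 − L_4 = -304.

-304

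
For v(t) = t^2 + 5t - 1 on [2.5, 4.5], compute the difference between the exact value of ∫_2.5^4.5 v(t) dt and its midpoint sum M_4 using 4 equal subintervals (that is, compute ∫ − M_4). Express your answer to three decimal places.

0.042

Exact integral: ∫_2.5^4.5 v(t) dt ≈ 58.16667.
M_4 = 58.125.
Error ≈ 58.16667 − 58.125 ≈ 0.042.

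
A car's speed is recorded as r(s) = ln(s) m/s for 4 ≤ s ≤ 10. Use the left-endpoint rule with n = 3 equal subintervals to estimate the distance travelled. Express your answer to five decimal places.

10.51499

Δs = (10 − 4)/3 = 2.
Left endpoints: 4, 6, 8.
r(4) ≈ 1.38629, r(6) ≈ 1.79176, r(8) ≈ 2.07944.
Sum = Δs · [r(4) + r(6) + r(8)].
Sum ≈ 10.51499.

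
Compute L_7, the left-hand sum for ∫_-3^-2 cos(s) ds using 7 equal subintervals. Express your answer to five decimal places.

Δs = (-2 − (-3))/7 = 1/7.
Left endpoints: -3, -20/7, -19/7, -18/7, -17/7, -16/7, -15/7.
f(-3) ≈ -0.98999, f(-20/7) ≈ -0.95982, f(-19/7) ≈ -0.91009, f(-18/7) ≈ -0.84181, f(-17/7) ≈ -0.75639, f(-16/7) ≈ -0.65556, f(-15/7) ≈ -0.54137.
Sum = Δs · [f(-3) + f(-20/7) + f(-19/7) + ...].
Sum ≈ -0.80786.

-0.80786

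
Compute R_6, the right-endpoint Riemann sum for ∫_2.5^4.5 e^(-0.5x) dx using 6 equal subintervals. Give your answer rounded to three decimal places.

0.333

Δx = (4.5 − 2.5)/6 = 1/3.
Right endpoints: 17/6, 19/6, 3.5, 23/6, 25/6, 4.5.
f(17/6) ≈ 0.243, f(19/6) ≈ 0.205, f(3.5) ≈ 0.174, f(23/6) ≈ 0.147, f(25/6) ≈ 0.125, f(4.5) ≈ 0.105.
Sum = Δx · [f(17/6) + f(19/6) + f(3.5) + ...].
Sum ≈ 0.333.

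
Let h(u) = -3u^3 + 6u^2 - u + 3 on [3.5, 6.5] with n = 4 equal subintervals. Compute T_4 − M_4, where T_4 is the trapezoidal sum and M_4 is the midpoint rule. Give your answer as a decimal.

T_4 = -779.71875.
M_4 = -763.265625.
T_4 − M_4 = -16.453125.

-16.453125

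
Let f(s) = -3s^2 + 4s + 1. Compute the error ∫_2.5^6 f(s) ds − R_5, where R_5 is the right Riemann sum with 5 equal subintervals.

27.195

Exact integral: ∫_2.5^6 f(s) ds = -137.375.
R_5 = -164.57.
Error = -137.375 − (-164.57) = 27.195.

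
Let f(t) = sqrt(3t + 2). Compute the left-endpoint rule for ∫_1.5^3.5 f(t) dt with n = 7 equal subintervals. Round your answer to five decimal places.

Δt = (3.5 − 1.5)/7 = 2/7.
Left endpoints: 1.5, 25/14, 29/14, 33/14, 37/14, 41/14, 45/14.
f(1.5) ≈ 2.54951, f(25/14) ≈ 2.71241, f(29/14) ≈ 2.86606, f(33/14) ≈ 3.01188, f(37/14) ≈ 3.15096, f(41/14) ≈ 3.28416, f(45/14) ≈ 3.41216.
Sum = Δt · [f(1.5) + f(25/14) + f(29/14) + ...].
Sum ≈ 5.99633.

5.99633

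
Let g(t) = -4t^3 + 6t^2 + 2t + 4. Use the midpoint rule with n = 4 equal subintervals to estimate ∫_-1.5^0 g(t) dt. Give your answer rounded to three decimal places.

15.299

Δt = (0 − (-1.5))/4 = 0.375.
Midpoints: -1.3125, -0.9375, -0.5625, -0.1875.
g(-1.3125) = 21253/1024, g(-0.9375) = 10951/1024, g(-0.5625) = 5617/1024, g(-0.1875) = 3955/1024.
Sum = Δt · [g(-1.3125) + g(-0.9375) + g(-0.5625) + g(-0.1875)].
Sum ≈ 15.299.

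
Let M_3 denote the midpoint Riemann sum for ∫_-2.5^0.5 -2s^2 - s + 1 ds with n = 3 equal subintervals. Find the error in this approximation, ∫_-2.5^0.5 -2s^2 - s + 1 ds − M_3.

Exact integral: ∫_-2.5^0.5 f(s) ds = -4.5.
M_3 = -4.
Error = -4.5 − (-4) = -0.5.

-0.5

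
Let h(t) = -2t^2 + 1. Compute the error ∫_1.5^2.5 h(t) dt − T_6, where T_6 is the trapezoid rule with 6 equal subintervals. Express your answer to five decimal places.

0.00926

Exact integral: ∫_1.5^2.5 h(t) dt ≈ -7.1666667.
T_6 ≈ -7.1759259.
Error ≈ -7.1666667 − (-7.1759259) ≈ 0.00926.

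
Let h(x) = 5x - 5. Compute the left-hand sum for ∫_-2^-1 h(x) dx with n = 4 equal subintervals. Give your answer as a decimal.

Δx = (-1 − (-2))/4 = 0.25.
Left endpoints: -2, -1.75, -1.5, -1.25.
h(-2) = -15, h(-1.75) = -13.75, h(-1.5) = -12.5, h(-1.25) = -11.25.
Sum = Δx · [h(-2) + h(-1.75) + h(-1.5) + h(-1.25)].
Sum = -13.125.

-13.125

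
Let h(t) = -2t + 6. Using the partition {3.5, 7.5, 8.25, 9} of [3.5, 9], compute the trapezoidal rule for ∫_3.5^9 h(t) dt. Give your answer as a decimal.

-35.75

Subinterval widths: 4, 0.75, 0.75.
h(3.5) = -1, h(7.5) = -9, h(8.25) = -10.5, h(9) = -12.
On each subinterval the trapezoid contributes (Δt_i/2)·[h(t_{i-1}) + h(t_i)].
Sum = -35.75.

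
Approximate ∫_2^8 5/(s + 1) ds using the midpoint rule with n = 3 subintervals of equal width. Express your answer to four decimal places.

Δs = (8 − 2)/3 = 2.
Midpoints: 3, 5, 7.
f(3) = 1.25, f(5) = 5/6, f(7) = 0.625.
Sum = Δs · [f(3) + f(5) + f(7)].
Sum ≈ 5.4167.

5.4167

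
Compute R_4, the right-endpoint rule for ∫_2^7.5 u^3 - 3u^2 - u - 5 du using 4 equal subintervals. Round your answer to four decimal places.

Δu = (7.5 − 2)/4 = 1.375.
Right endpoints: 3.375, 4.75, 6.125, 7.5.
f(3.375) = -2101/512, f(4.75) = 29.734375, f(6.125) = 54329/512, f(7.5) = 240.625.
Sum = Δu · [f(3.375) + f(4.75) + f(6.125) + f(7.5)].
Sum ≈ 512.0049.

512.0049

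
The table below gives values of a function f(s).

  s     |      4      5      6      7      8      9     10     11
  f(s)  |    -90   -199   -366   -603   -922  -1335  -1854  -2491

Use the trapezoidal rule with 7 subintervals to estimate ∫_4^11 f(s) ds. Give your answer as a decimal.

-6569.5

Δs = 1.
T_7 = (1/2)·[(-90) + 2·(-199) + 2·(-366) + 2·(-603) + 2·(-922) + 2·(-1335) + 2·(-1854) + (-2491)] = -6569.5.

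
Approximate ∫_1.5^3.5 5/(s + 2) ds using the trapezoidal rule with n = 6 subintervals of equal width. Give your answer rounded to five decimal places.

Δs = (3.5 − 1.5)/6 = 1/3.
f(1.5) = 10/7, f(11/6) = 30/23, f(13/6) = 1.2, f(2.5) = 10/9, f(17/6) = 30/29, f(19/6) = 30/31, f(3.5) = 10/11.
T_6 = (Δs/2)·[f(s_0) + 2f(s_1) + ... + 2f(s_{5}) + f(s_6)].
Sum ≈ 2.26217.

2.26217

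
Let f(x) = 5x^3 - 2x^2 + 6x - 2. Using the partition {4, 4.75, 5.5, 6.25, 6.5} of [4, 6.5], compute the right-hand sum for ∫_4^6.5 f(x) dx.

Subinterval widths: 0.75, 0.75, 0.75, 0.25.
Right endpoints: 4.75, 5.5, 6.25, 6.5.
f(4.75) = 517.234375, f(5.5) = 802.375, f(6.25) = 1178.078125, f(6.5) = 1325.625.
Sum = Σ Δx_i · f(x_i).
Sum = 2204.671875.

2204.671875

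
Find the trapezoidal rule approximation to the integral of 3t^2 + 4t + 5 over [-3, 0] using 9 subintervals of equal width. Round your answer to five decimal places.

24.16667

Δt = (0 − (-3))/9 = 1/3.
f(-3) = 20, f(-8/3) = 47/3, f(-7/3) = 12, f(-2) = 9, f(-5/3) = 20/3, f(-4/3) = 5, f(-1) = 4, f(-2/3) = 11/3, f(-1/3) = 4, f(0) = 5.
T_9 = (Δt/2)·[f(t_0) + 2f(t_1) + ... + 2f(t_{8}) + f(t_9)].
Sum ≈ 24.16667.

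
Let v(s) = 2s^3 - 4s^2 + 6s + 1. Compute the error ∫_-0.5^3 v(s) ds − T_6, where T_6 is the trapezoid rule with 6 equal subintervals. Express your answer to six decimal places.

-0.694734

Exact integral: ∫_-0.5^3 v(s) ds ≈ 34.05208333.
T_6 ≈ 34.74681713.
Error ≈ 34.05208333 − 34.74681713 ≈ -0.694734.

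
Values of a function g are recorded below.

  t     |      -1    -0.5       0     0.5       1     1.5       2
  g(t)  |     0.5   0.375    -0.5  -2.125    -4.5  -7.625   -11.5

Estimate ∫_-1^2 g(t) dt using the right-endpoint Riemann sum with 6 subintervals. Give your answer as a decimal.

Δt = 0.5.
Sum = 0.5·[0.375 + (-0.5) + (-2.125) + (-4.5) + (-7.625) + (-11.5)] = -12.9375.

-12.9375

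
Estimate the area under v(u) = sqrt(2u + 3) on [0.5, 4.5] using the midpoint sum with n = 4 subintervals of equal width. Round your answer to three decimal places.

11.198

Δu = (4.5 − 0.5)/4 = 1.
Midpoints: 1, 2, 3, 4.
v(1) ≈ 2.236, v(2) ≈ 2.646, v(3) ≈ 3.000, v(4) ≈ 3.317.
Sum = Δu · [v(1) + v(2) + v(3) + v(4)].
Sum ≈ 11.198.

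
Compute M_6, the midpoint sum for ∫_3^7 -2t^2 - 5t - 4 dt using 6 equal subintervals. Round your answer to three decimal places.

Δt = (7 − 3)/6 = 2/3.
Midpoints: 10/3, 4, 14/3, 16/3, 6, 20/3.
f(10/3) = -386/9, f(4) = -56, f(14/3) = -638/9, f(16/3) = -788/9, f(6) = -106, f(20/3) = -1136/9.
Sum = Δt · [f(10/3) + f(4) + f(14/3) + ...].
Sum ≈ -326.370.

-326.370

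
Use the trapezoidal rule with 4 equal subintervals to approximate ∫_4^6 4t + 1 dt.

Δt = (6 − 4)/4 = 0.5.
f(4) = 17, f(4.5) = 19, f(5) = 21, f(5.5) = 23, f(6) = 25.
T_4 = (Δt/2)·[f(t_0) + 2f(t_1) + 2f(t_2) + 2f(t_3) + f(t_4)].
Sum = 42.

42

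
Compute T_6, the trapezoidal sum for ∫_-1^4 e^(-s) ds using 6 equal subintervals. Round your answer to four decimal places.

2.8544

Δs = (4 − (-1))/6 = 5/6.
f(-1) ≈ 2.7183, f(-1/6) ≈ 1.1814, f(2/3) ≈ 0.5134, f(1.5) ≈ 0.2231, f(7/3) ≈ 0.0970, f(19/6) ≈ 0.0421, f(4) ≈ 0.0183.
T_6 = (Δs/2)·[f(s_0) + 2f(s_1) + ... + 2f(s_{5}) + f(s_6)].
Sum ≈ 2.8544.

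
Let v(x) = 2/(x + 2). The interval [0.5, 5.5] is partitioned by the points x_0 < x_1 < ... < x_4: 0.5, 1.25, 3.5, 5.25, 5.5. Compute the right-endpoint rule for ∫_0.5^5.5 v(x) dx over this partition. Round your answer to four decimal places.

1.8291

Subinterval widths: 0.75, 2.25, 1.75, 0.25.
Right endpoints: 1.25, 3.5, 5.25, 5.5.
v(1.25) = 8/13, v(3.5) = 4/11, v(5.25) = 8/29, v(5.5) = 4/15.
Sum = Σ Δx_i · v(x_i).
Sum ≈ 1.8291.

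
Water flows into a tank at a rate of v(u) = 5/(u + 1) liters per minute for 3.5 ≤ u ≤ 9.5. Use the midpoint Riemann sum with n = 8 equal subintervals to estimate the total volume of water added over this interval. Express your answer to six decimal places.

4.231792

Δu = (9.5 − 3.5)/8 = 0.75.
Midpoints: 3.875, 4.625, 5.375, 6.125, 6.875, 7.625, 8.375, 9.125.
v(3.875) = 40/39, v(4.625) = 8/9, v(5.375) = 40/51, v(6.125) = 40/57, v(6.875) = 40/63, v(7.625) = 40/69, v(8.375) = 8/15, v(9.125) = 40/81.
Sum = Δu · [v(3.875) + v(4.625) + v(5.375) + ...].
Sum ≈ 4.231792.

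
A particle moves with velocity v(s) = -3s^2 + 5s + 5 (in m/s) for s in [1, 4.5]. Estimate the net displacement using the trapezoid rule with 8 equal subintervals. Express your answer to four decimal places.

Δs = (4.5 − 1)/8 = 0.4375.
v(1) = 7, v(1.4375) = 5.98828125, v(1.875) = 3.828125, v(2.3125) = 0.51953125, v(2.75) = -3.9375, v(3.1875) = -9.54296875, v(3.625) = -16.296875, v(4.0625) = -24.19921875, v(4.5) = -33.25.
T_8 = (Δs/2)·[v(s_0) + 2v(s_1) + ... + 2v(s_{7}) + v(s_8)].
Sum ≈ -24.8350.

-24.8350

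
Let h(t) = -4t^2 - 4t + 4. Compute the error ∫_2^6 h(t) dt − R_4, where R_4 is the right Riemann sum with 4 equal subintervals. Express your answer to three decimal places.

74.667

Exact integral: ∫_2^6 h(t) dt ≈ -325.33333.
R_4 = -400.
Error ≈ -325.33333 − (-400) ≈ 74.667.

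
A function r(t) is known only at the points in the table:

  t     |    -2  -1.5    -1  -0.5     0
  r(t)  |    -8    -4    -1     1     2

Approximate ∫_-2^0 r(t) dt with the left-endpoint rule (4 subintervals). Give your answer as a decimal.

-6

Δt = 0.5.
Sum = 0.5·[(-8) + (-4) + (-1) + 1] = -6.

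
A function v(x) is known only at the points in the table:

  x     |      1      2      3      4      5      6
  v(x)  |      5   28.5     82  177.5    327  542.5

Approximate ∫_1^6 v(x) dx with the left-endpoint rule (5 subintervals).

Δx = 1.
Sum = 1·[5 + 28.5 + 82 + 177.5 + 327] = 620.

620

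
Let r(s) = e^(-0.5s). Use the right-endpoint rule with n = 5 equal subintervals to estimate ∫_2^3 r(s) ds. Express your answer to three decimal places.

0.275

Δs = (3 − 2)/5 = 0.2.
Right endpoints: 2.2, 2.4, 2.6, 2.8, 3.
r(2.2) ≈ 0.333, r(2.4) ≈ 0.301, r(2.6) ≈ 0.273, r(2.8) ≈ 0.247, r(3) ≈ 0.223.
Sum = Δs · [r(2.2) + r(2.4) + r(2.6) + r(2.8) + r(3)].
Sum ≈ 0.275.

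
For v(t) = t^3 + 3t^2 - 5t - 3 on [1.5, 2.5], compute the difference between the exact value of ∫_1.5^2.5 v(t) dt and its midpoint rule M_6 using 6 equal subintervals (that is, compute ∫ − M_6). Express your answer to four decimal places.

Exact integral: ∫_1.5^2.5 v(t) dt = 7.75.
M_6 ≈ 7.729167.
Error ≈ 7.75 − 7.729167 ≈ 0.0208.

0.0208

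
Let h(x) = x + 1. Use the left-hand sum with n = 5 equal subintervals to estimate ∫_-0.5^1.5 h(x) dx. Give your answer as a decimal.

2.6

Δx = (1.5 − (-0.5))/5 = 0.4.
Left endpoints: -0.5, -0.1, 0.3, 0.7, 1.1.
h(-0.5) = 0.5, h(-0.1) = 0.9, h(0.3) = 1.3, h(0.7) = 1.7, h(1.1) = 2.1.
Sum = Δx · [h(-0.5) + h(-0.1) + h(0.3) + h(0.7) + h(1.1)].
Sum = 2.6.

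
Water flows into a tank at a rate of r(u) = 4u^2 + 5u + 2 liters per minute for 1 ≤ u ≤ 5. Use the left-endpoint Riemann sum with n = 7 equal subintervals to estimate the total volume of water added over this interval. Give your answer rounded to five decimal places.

201.06122

Δu = (5 − 1)/7 = 4/7.
Left endpoints: 1, 11/7, 15/7, 19/7, 23/7, 27/7, 31/7.
r(1) = 11, r(11/7) = 967/49, r(15/7) = 1523/49, r(19/7) = 2207/49, r(23/7) = 3019/49, r(27/7) = 3959/49, r(31/7) = 5027/49.
Sum = Δu · [r(1) + r(11/7) + r(15/7) + ...].
Sum ≈ 201.06122.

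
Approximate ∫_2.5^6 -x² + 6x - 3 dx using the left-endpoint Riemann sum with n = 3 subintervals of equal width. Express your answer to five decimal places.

Δx = (6 − 2.5)/3 = 7/6.
Left endpoints: 2.5, 11/3, 29/6.
f(2.5) = 5.75, f(11/3) = 50/9, f(29/6) = 95/36.
Sum = Δx · [f(2.5) + f(11/3) + f(29/6)].
Sum ≈ 16.26852.

16.26852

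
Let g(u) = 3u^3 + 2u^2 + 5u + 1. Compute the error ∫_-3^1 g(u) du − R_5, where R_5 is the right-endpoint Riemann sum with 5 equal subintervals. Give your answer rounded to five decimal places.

-32.21333

Exact integral: ∫_-3^1 g(u) du ≈ -57.3333333.
R_5 = -25.12.
Error ≈ -57.3333333 − (-25.12) ≈ -32.21333.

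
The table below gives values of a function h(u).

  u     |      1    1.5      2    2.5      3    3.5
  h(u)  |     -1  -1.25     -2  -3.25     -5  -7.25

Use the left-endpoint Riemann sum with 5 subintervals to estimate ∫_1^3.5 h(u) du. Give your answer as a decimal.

-6.25

Δu = 0.5.
Sum = 0.5·[(-1) + (-1.25) + (-2) + (-3.25) + (-5)] = -6.25.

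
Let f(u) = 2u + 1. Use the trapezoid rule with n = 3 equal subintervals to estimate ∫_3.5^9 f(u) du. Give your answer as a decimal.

Δu = (9 − 3.5)/3 = 11/6.
f(3.5) = 8, f(16/3) = 35/3, f(43/6) = 46/3, f(9) = 19.
T_3 = (Δu/2)·[f(u_0) + 2f(u_1) + 2f(u_2) + f(u_3)].
Sum = 74.25.

74.25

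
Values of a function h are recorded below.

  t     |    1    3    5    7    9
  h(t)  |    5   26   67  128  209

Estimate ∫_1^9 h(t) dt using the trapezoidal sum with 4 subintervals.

Δt = 2.
T_4 = (2/2)·[5 + 2·26 + 2·67 + 2·128 + 209] = 656.

656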